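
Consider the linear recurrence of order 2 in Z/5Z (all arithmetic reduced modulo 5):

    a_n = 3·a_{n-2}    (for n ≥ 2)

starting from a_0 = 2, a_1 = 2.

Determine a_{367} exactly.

a_2 = 0·2 + 3·2 = 1
a_3 = 0·1 + 3·2 = 1
a_4 = 0·1 + 3·1 = 3
a_5 = 0·3 + 3·1 = 3
a_6 = 0·3 + 3·3 = 4
a_7 = 0·4 + 3·3 = 4
a_8 = 0·4 + 3·4 = 2
a_9 = 0·2 + 3·4 = 2
(a_8, a_9) = (2, 2) = (a_0, a_1), so the sequence has period 8.
367 ≡ 7 (mod 8), hence a_367 = a_7 = 4.

4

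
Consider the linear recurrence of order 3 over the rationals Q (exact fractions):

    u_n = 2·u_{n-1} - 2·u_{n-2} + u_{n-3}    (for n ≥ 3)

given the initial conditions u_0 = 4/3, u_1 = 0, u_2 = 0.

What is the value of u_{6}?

4/3

u_3 = 2·0 + -2·0 + 1·4/3 = 4/3
u_4 = 2·4/3 + -2·0 + 1·0 = 8/3
u_5 = 2·8/3 + -2·4/3 + 1·0 = 8/3
u_6 = 2·8/3 + -2·8/3 + 1·4/3 = 4/3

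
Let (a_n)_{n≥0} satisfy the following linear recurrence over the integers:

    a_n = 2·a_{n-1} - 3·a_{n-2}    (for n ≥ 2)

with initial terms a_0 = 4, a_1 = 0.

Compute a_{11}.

264

a_2 = 2·0 + -3·4 = -12
a_3 = 2·-12 + -3·0 = -24
a_4 = 2·-24 + -3·-12 = -12
a_5 = 2·-12 + -3·-24 = 48
a_6 = 2·48 + -3·-12 = 132
a_7 = 2·132 + -3·48 = 120
a_8 = 2·120 + -3·132 = -156
a_9 = 2·-156 + -3·120 = -672
a_10 = 2·-672 + -3·-156 = -876
a_11 = 2·-876 + -3·-672 = 264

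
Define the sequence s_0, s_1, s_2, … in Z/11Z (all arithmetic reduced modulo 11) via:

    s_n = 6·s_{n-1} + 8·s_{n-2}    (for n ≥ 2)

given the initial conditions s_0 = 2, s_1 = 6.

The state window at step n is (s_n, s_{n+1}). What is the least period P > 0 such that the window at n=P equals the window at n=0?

15

n=0: window = (2, 6)
n=1: window = (6, 8)
n=2: window = (8, 8)
n=3: window = (8, 2)
n=4: window = (2, 10)
n=5: window = (10, 10)
n=6: window = (10, 8)
n=7: window = (8, 7)
n=8: window = (7, 7)
n=9: window = (7, 10)
n=10: window = (10, 6)
n=11: window = (6, 6)
n=12: window = (6, 7)
n=13: window = (7, 2)
n=14: window = (2, 2)
n=15: window = (2, 6)
window at n=15 equals window at n=0 → period = 15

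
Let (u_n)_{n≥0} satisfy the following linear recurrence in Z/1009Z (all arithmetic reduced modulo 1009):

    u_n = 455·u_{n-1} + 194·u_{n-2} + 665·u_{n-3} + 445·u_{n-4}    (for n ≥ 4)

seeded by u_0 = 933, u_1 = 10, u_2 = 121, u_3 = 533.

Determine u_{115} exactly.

u_4 = 455·533 + 194·121 + 665·10 + 445·933 = 695
u_5 = 455·695 + 194·533 + 665·121 + 445·10 = 42
u_6 = 455·42 + 194·695 + 665·533 + 445·121 = 217
u_7 = 455·217 + 194·42 + 665·695 + 445·533 = 52
u_8 = 455·52 + 194·217 + 665·42 + 445·695 = 372
u_9 = 455·372 + 194·52 + 665·217 + 445·42 = 292
Continuing the recurrence:
  u_10 = 176;  u_11 = 621;  u_12 = 389;  u_13 = 598;  u_14 = 362;  u_15 = 480
  u_16 = 744;  u_17 = 110;  u_18 = 664;  u_19 = 622;  u_20 = 784;  u_21 = 267
  u_22 = 934;  u_23 = 551;  u_24 = 795;  u_25 = 771;  u_26 = 605;  u_27 = 27
  u_28 = 262;  u_29 = 110;  u_30 = 602;  u_31 = 202;  u_32 = 892;  u_33 = 354
  u_34 = 777;  u_35 = 426;  u_36 = 206;  u_37 = 22;  u_38 = 981;  u_39 = 253
  u_40 = 57;  u_41 = 602;  u_42 = 829;  u_43 = 731;  u_44 = 936;  u_45 = 503
  u_46 = 183;  u_47 = 520;  u_48 = 1000;  u_49 = 373;  u_50 = 903;  u_51 = 324
  u_52 = 593;  u_53 = 350;  u_54 = 640;  u_55 = 624;  u_56 = 651;  u_57 = 710
  u_58 = 862;  u_59 = 484;  u_60 = 42;  u_61 = 249;  u_62 = 522;  u_63 = 410
  u_64 = 890;  u_65 = 19;  u_66 = 125;  u_67 = 418;  u_68 = 572;  u_69 = 71
  u_70 = 620;  u_71 = 578;  u_72 = 923;  u_73 = 289;  u_74 = 169;  u_75 = 11
  u_76 = 1005;  u_77 = 153;  u_78 = 9;  u_79 = 697;  u_80 = 111;  u_81 = 480
  u_82 = 135;  u_83 = 728;  u_84 = 554;  u_85 = 467;  u_86 = 452;  u_87 = 817
  u_88 = 445;  u_89 = 619;  u_90 = 502;  u_91 = 1004;  u_92 = 491;  u_93 = 304
  u_94 = 598;  u_95 = 515;  u_96 = 116;  u_97 = 529;  u_98 = 8;  u_99 = 909
  u_100 = 253;  u_101 = 443;  u_102 = 33;  u_103 = 704;  u_104 = 359;  u_105 = 375
  u_106 = 672;  u_107 = 227;  u_108 = 50;  u_109 = 477;  u_110 = 700;  u_111 = 443
  u_112 = 790;  u_113 = 140
u_114 = 455·140 + 194·790 + 665·443 + 445·700 = 720
u_115 = 455·720 + 194·140 + 665·790 + 445·443 = 642

642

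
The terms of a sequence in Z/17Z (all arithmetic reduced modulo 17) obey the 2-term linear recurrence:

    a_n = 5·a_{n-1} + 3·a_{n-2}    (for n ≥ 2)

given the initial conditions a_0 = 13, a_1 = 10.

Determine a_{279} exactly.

9

a_2 = 5·10 + 3·13 = 4
a_3 = 5·4 + 3·10 = 16
a_4 = 5·16 + 3·4 = 7
a_5 = 5·7 + 3·16 = 15
a_6 = 5·15 + 3·7 = 11
a_7 = 5·11 + 3·15 = 15
a_8 = 5·15 + 3·11 = 6
a_9 = 5·6 + 3·15 = 7
a_10 = 5·7 + 3·6 = 2
a_11 = 5·2 + 3·7 = 14
a_12 = 5·14 + 3·2 = 8
a_13 = 5·8 + 3·14 = 14
a_14 = 5·14 + 3·8 = 9
a_15 = 5·9 + 3·14 = 2
a_16 = 5·2 + 3·9 = 3
a_17 = 5·3 + 3·2 = 4
a_18 = 5·4 + 3·3 = 12
a_19 = 5·12 + 3·4 = 4
a_20 = 5·4 + 3·12 = 5
a_21 = 5·5 + 3·4 = 3
a_22 = 5·3 + 3·5 = 13
a_23 = 5·13 + 3·3 = 6
a_24 = 5·6 + 3·13 = 1
a_25 = 5·1 + 3·6 = 6
a_26 = 5·6 + 3·1 = 16
a_27 = 5·16 + 3·6 = 13
a_28 = 5·13 + 3·16 = 11
a_29 = 5·11 + 3·13 = 9
a_30 = 5·9 + 3·11 = 10
a_31 = 5·10 + 3·9 = 9
a_32 = 5·9 + 3·10 = 7
a_33 = 5·7 + 3·9 = 11
a_34 = 5·11 + 3·7 = 8
a_35 = 5·8 + 3·11 = 5
a_36 = 5·5 + 3·8 = 15
a_37 = 5·15 + 3·5 = 5
a_38 = 5·5 + 3·15 = 2
a_39 = 5·2 + 3·5 = 8
a_40 = 5·8 + 3·2 = 12
a_41 = 5·12 + 3·8 = 16
a_42 = 5·16 + 3·12 = 14
a_43 = 5·14 + 3·16 = 16
a_44 = 5·16 + 3·14 = 3
a_45 = 5·3 + 3·16 = 12
a_46 = 5·12 + 3·3 = 1
a_47 = 5·1 + 3·12 = 7
a_48 = 5·7 + 3·1 = 4
a_49 = 5·4 + 3·7 = 7
a_50 = 5·7 + 3·4 = 13
a_51 = 5·13 + 3·7 = 1
a_52 = 5·1 + 3·13 = 10
a_53 = 5·10 + 3·1 = 2
a_54 = 5·2 + 3·10 = 6
a_55 = 5·6 + 3·2 = 2
a_56 = 5·2 + 3·6 = 11
a_57 = 5·11 + 3·2 = 10
a_58 = 5·10 + 3·11 = 15
a_59 = 5·15 + 3·10 = 3
a_60 = 5·3 + 3·15 = 9
a_61 = 5·9 + 3·3 = 3
a_62 = 5·3 + 3·9 = 8
a_63 = 5·8 + 3·3 = 15
a_64 = 5·15 + 3·8 = 14
a_65 = 5·14 + 3·15 = 13
a_66 = 5·13 + 3·14 = 5
a_67 = 5·5 + 3·13 = 13
a_68 = 5·13 + 3·5 = 12
a_69 = 5·12 + 3·13 = 14
a_70 = 5·14 + 3·12 = 4
a_71 = 5·4 + 3·14 = 11
a_72 = 5·11 + 3·4 = 16
a_73 = 5·16 + 3·11 = 11
a_74 = 5·11 + 3·16 = 1
a_75 = 5·1 + 3·11 = 4
a_76 = 5·4 + 3·1 = 6
a_77 = 5·6 + 3·4 = 8
a_78 = 5·8 + 3·6 = 7
a_79 = 5·7 + 3·8 = 8
a_80 = 5·8 + 3·7 = 10
a_81 = 5·10 + 3·8 = 6
a_82 = 5·6 + 3·10 = 9
a_83 = 5·9 + 3·6 = 12
a_84 = 5·12 + 3·9 = 2
a_85 = 5·2 + 3·12 = 12
a_86 = 5·12 + 3·2 = 15
a_87 = 5·15 + 3·12 = 9
a_88 = 5·9 + 3·15 = 5
a_89 = 5·5 + 3·9 = 1
a_90 = 5·1 + 3·5 = 3
a_91 = 5·3 + 3·1 = 1
a_92 = 5·1 + 3·3 = 14
a_93 = 5·14 + 3·1 = 5
a_94 = 5·5 + 3·14 = 16
a_95 = 5·16 + 3·5 = 10
a_96 = 5·10 + 3·16 = 13
a_97 = 5·13 + 3·10 = 10
(a_96, a_97) = (13, 10) = (a_0, a_1), so the sequence has period 96.
279 ≡ 87 (mod 96), hence a_279 = a_87 = 9.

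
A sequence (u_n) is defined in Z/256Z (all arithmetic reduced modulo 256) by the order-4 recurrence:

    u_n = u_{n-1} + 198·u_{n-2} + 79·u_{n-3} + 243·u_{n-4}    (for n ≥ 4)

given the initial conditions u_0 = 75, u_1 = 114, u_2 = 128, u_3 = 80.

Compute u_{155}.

u_4 = 1·80 + 198·128 + 79·114 + 243·75 = 175
u_5 = 1·175 + 198·80 + 79·128 + 243·114 = 69
u_6 = 1·69 + 198·175 + 79·80 + 243·128 = 207
u_7 = 1·207 + 198·69 + 79·175 + 243·80 = 30
u_8 = 1·30 + 198·207 + 79·69 + 243·175 = 160
u_9 = 1·160 + 198·30 + 79·207 + 243·69 = 52
Continuing the recurrence:
  u_10 = 179;  u_11 = 197;  u_12 = 35;  u_13 = 26;  u_14 = 224;  u_15 = 200
  u_16 = 71;  u_17 = 197;  u_18 = 7;  u_19 = 38;  u_20 = 192;  u_21 = 76
  u_22 = 43;  u_23 = 69;  u_24 = 59;  u_25 = 2;  u_26 = 192;  u_27 = 0
  u_28 = 31;  u_29 = 69;  u_30 = 127;  u_31 = 110;  u_32 = 96;  u_33 = 36
  u_34 = 227;  u_35 = 197;  u_36 = 147;  u_37 = 42;  u_38 = 32;  u_39 = 248
  u_40 = 55;  u_41 = 197;  u_42 = 55;  u_43 = 246;  u_44 = 128;  u_45 = 188
  u_46 = 219;  u_47 = 69;  u_48 = 43;  u_49 = 146;  u_50 = 0;  u_51 = 176
  u_52 = 143;  u_53 = 69;  u_54 = 47;  u_55 = 190;  u_56 = 32;  u_57 = 20
  u_58 = 19;  u_59 = 197;  u_60 = 3;  u_61 = 58;  u_62 = 96;  u_63 = 40
  u_64 = 39;  u_65 = 197;  u_66 = 103;  u_67 = 198;  u_68 = 64;  u_69 = 44
  u_70 = 139;  u_71 = 69;  u_72 = 27;  u_73 = 34;  u_74 = 64;  u_75 = 96
  u_76 = 255;  u_77 = 69;  u_78 = 223;  u_79 = 14;  u_80 = 224;  u_81 = 4
  u_82 = 67;  u_83 = 197;  u_84 = 115;  u_85 = 74;  u_86 = 160;  u_87 = 88
  u_88 = 23;  u_89 = 197;  u_90 = 151;  u_91 = 150;  u_92 = 0;  u_93 = 156
  u_94 = 59;  u_95 = 69;  u_96 = 11;  u_97 = 178;  u_98 = 128;  u_99 = 16
  u_100 = 111;  u_101 = 69;  u_102 = 143;  u_103 = 94;  u_104 = 160;  u_105 = 244
  u_106 = 115;  u_107 = 197;  u_108 = 227;  u_109 = 90;  u_110 = 224;  u_111 = 136
  u_112 = 7;  u_113 = 197;  u_114 = 199;  u_115 = 102;  u_116 = 192;  u_117 = 12
  u_118 = 235;  u_119 = 69;  u_120 = 251;  u_121 = 66;  u_122 = 192;  u_123 = 192
  u_124 = 223;  u_125 = 69;  u_126 = 63;  u_127 = 174;  u_128 = 96;  u_129 = 228
  u_130 = 163;  u_131 = 197;  u_132 = 83;  u_133 = 106;  u_134 = 32;  u_135 = 184
  u_136 = 247;  u_137 = 197;  u_138 = 247;  u_139 = 54;  u_140 = 128;  u_141 = 124
  u_142 = 155;  u_143 = 69;  u_144 = 235;  u_145 = 210;  u_146 = 0;  u_147 = 112
  u_148 = 79;  u_149 = 69;  u_150 = 239;  u_151 = 254;  u_152 = 32;  u_153 = 212
u_154 = 1·212 + 198·32 + 79·254 + 243·239 = 211
u_155 = 1·211 + 198·212 + 79·32 + 243·254 = 197

197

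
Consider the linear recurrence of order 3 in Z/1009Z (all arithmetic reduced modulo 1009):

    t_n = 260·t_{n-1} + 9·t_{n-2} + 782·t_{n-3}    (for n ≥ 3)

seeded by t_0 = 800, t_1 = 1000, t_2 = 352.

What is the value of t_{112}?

t_3 = 260·352 + 9·1000 + 782·800 = 649
t_4 = 260·649 + 9·352 + 782·1000 = 403
t_5 = 260·403 + 9·649 + 782·352 = 447
t_6 = 260·447 + 9·403 + 782·649 = 776
t_7 = 260·776 + 9·447 + 782·403 = 285
t_8 = 260·285 + 9·776 + 782·447 = 804
t_9 = 260·804 + 9·285 + 782·776 = 138
t_10 = 260·138 + 9·804 + 782·285 = 619
t_11 = 260·619 + 9·138 + 782·804 = 863
t_12 = 260·863 + 9·619 + 782·138 = 861
t_13 = 260·861 + 9·863 + 782·619 = 304
t_14 = 260·304 + 9·861 + 782·863 = 869
t_15 = 260·869 + 9·304 + 782·861 = 941
t_16 = 260·941 + 9·869 + 782·304 = 844
t_17 = 260·844 + 9·941 + 782·869 = 376
t_18 = 260·376 + 9·844 + 782·941 = 721
t_19 = 260·721 + 9·376 + 782·844 = 265
t_20 = 260·265 + 9·721 + 782·376 = 127
t_21 = 260·127 + 9·265 + 782·721 = 890
t_22 = 260·890 + 9·127 + 782·265 = 858
t_23 = 260·858 + 9·890 + 782·127 = 461
t_24 = 260·461 + 9·858 + 782·890 = 218
t_25 = 260·218 + 9·461 + 782·858 = 260
t_26 = 260·260 + 9·218 + 782·461 = 230
t_27 = 260·230 + 9·260 + 782·218 = 546
t_28 = 260·546 + 9·230 + 782·260 = 254
t_29 = 260·254 + 9·546 + 782·230 = 582
t_30 = 260·582 + 9·254 + 782·546 = 403
t_31 = 260·403 + 9·582 + 782·254 = 901
t_32 = 260·901 + 9·403 + 782·582 = 837
t_33 = 260·837 + 9·901 + 782·403 = 51
t_34 = 260·51 + 9·837 + 782·901 = 913
t_35 = 260·913 + 9·51 + 782·837 = 417
t_36 = 260·417 + 9·913 + 782·51 = 124
t_37 = 260·124 + 9·417 + 782·913 = 272
t_38 = 260·272 + 9·124 + 782·417 = 384
t_39 = 260·384 + 9·272 + 782·124 = 483
t_40 = 260·483 + 9·384 + 782·272 = 698
t_41 = 260·698 + 9·483 + 782·384 = 786
t_42 = 260·786 + 9·698 + 782·483 = 101
t_43 = 260·101 + 9·786 + 782·698 = 4
t_44 = 260·4 + 9·101 + 782·786 = 102
t_45 = 260·102 + 9·4 + 782·101 = 602
t_46 = 260·602 + 9·102 + 782·4 = 135
t_47 = 260·135 + 9·602 + 782·102 = 211
t_48 = 260·211 + 9·135 + 782·602 = 141
t_49 = 260·141 + 9·211 + 782·135 = 851
t_50 = 260·851 + 9·141 + 782·211 = 75
t_51 = 260·75 + 9·851 + 782·141 = 197
t_52 = 260·197 + 9·75 + 782·851 = 987
t_53 = 260·987 + 9·197 + 782·75 = 217
t_54 = 260·217 + 9·987 + 782·197 = 404
t_55 = 260·404 + 9·217 + 782·987 = 997
t_56 = 260·997 + 9·404 + 782·217 = 698
t_57 = 260·698 + 9·997 + 782·404 = 872
t_58 = 260·872 + 9·698 + 782·997 = 629
t_59 = 260·629 + 9·872 + 782·698 = 834
t_60 = 260·834 + 9·629 + 782·872 = 341
t_61 = 260·341 + 9·834 + 782·629 = 806
t_62 = 260·806 + 9·341 + 782·834 = 104
t_63 = 260·104 + 9·806 + 782·341 = 274
t_64 = 260·274 + 9·104 + 782·806 = 204
t_65 = 260·204 + 9·274 + 782·104 = 619
t_66 = 260·619 + 9·204 + 782·274 = 687
t_67 = 260·687 + 9·619 + 782·204 = 659
t_68 = 260·659 + 9·687 + 782·619 = 686
t_69 = 260·686 + 9·659 + 782·687 = 90
t_70 = 260·90 + 9·686 + 782·659 = 52
t_71 = 260·52 + 9·90 + 782·686 = 877
t_72 = 260·877 + 9·52 + 782·90 = 204
t_73 = 260·204 + 9·877 + 782·52 = 697
t_74 = 260·697 + 9·204 + 782·877 = 121
t_75 = 260·121 + 9·697 + 782·204 = 506
t_76 = 260·506 + 9·121 + 782·697 = 664
t_77 = 260·664 + 9·506 + 782·121 = 395
t_78 = 260·395 + 9·664 + 782·506 = 877
t_79 = 260·877 + 9·395 + 782·664 = 127
t_80 = 260·127 + 9·877 + 782·395 = 689
t_81 = 260·689 + 9·127 + 782·877 = 375
t_82 = 260·375 + 9·689 + 782·127 = 206
t_83 = 260·206 + 9·375 + 782·689 = 423
t_84 = 260·423 + 9·206 + 782·375 = 475
t_85 = 260·475 + 9·423 + 782·206 = 834
t_86 = 260·834 + 9·475 + 782·423 = 987
t_87 = 260·987 + 9·834 + 782·475 = 915
t_88 = 260·915 + 9·987 + 782·834 = 961
t_89 = 260·961 + 9·915 + 782·987 = 749
t_90 = 260·749 + 9·961 + 782·915 = 729
t_91 = 260·729 + 9·749 + 782·961 = 332
t_92 = 260·332 + 9·729 + 782·749 = 551
t_93 = 260·551 + 9·332 + 782·729 = 945
t_94 = 260·945 + 9·551 + 782·332 = 738
t_95 = 260·738 + 9·945 + 782·551 = 642
t_96 = 260·642 + 9·738 + 782·945 = 416
t_97 = 260·416 + 9·642 + 782·738 = 898
t_98 = 260·898 + 9·416 + 782·642 = 680
t_99 = 260·680 + 9·898 + 782·416 = 649
t_100 = 260·649 + 9·680 + 782·898 = 275
t_101 = 260·275 + 9·649 + 782·680 = 674
t_102 = 260·674 + 9·275 + 782·649 = 122
t_103 = 260·122 + 9·674 + 782·275 = 586
t_104 = 260·586 + 9·122 + 782·674 = 460
t_105 = 260·460 + 9·586 + 782·122 = 316
t_106 = 260·316 + 9·460 + 782·586 = 701
t_107 = 260·701 + 9·316 + 782·460 = 973
t_108 = 260·973 + 9·701 + 782·316 = 892
t_109 = 260·892 + 9·973 + 782·701 = 830
t_110 = 260·830 + 9·892 + 782·973 = 939
t_111 = 260·939 + 9·830 + 782·892 = 694
t_112 = 260·694 + 9·939 + 782·830 = 481

481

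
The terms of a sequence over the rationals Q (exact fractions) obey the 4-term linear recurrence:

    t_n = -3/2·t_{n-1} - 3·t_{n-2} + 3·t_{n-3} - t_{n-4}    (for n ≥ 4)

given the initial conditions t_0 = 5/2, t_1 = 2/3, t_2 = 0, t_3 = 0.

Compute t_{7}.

t_4 = -3/2·0 + -3·0 + 3·2/3 + -1·5/2 = -1/2
t_5 = -3/2·-1/2 + -3·0 + 3·0 + -1·2/3 = 1/12
t_6 = -3/2·1/12 + -3·-1/2 + 3·0 + -1·0 = 11/8
t_7 = -3/2·11/8 + -3·1/12 + 3·-1/2 + -1·0 = -61/16

-61/16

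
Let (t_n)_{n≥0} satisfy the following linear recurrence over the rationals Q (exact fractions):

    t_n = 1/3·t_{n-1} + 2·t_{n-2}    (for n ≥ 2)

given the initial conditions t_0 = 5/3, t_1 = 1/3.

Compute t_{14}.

t_2 = 1/3·1/3 + 2·5/3 = 31/9
t_3 = 1/3·31/9 + 2·1/3 = 49/27
t_4 = 1/3·49/27 + 2·31/9 = 607/81
t_5 = 1/3·607/81 + 2·49/27 = 1489/243
t_6 = 1/3·1489/243 + 2·607/81 = 12415/729
t_7 = 1/3·12415/729 + 2·1489/243 = 39217/2187
t_8 = 1/3·39217/2187 + 2·12415/729 = 262687/6561
t_9 = 1/3·262687/6561 + 2·39217/2187 = 968593/19683
t_10 = 1/3·968593/19683 + 2·262687/6561 = 5696959/59049
t_11 = 1/3·5696959/59049 + 2·968593/19683 = 23131633/177147
t_12 = 1/3·23131633/177147 + 2·5696959/59049 = 125676895/531441
t_13 = 1/3·125676895/531441 + 2·23131633/177147 = 542046289/1594323
t_14 = 1/3·542046289/1594323 + 2·125676895/531441 = 2804230399/4782969

2804230399/4782969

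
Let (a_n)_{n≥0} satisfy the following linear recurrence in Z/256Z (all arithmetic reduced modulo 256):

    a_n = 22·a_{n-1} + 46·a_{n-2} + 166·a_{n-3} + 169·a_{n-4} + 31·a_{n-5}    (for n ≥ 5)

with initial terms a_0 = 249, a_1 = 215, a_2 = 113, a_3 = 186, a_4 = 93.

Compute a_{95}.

223

a_5 = 22·93 + 46·186 + 166·113 + 169·215 + 31·249 = 198
a_6 = 22·198 + 46·93 + 166·186 + 169·113 + 31·215 = 248
a_7 = 22·248 + 46·198 + 166·93 + 169·186 + 31·113 = 171
a_8 = 22·171 + 46·248 + 166·198 + 169·93 + 31·186 = 145
a_9 = 22·145 + 46·171 + 166·248 + 169·198 + 31·93 = 249
a_10 = 22·249 + 46·145 + 166·171 + 169·248 + 31·198 = 8
Continuing the recurrence:
  a_11 = 95;  a_12 = 126;  a_13 = 6;  a_14 = 49;  a_15 = 173;  a_16 = 63
  a_17 = 126;  a_18 = 103;  a_19 = 124;  a_20 = 104;  a_21 = 209;  a_22 = 79
  a_23 = 29;  a_24 = 226;  a_25 = 109;  a_26 = 62;  a_27 = 44;  a_28 = 79
  a_29 = 57;  a_30 = 193;  a_31 = 156;  a_32 = 135;  a_33 = 250;  a_34 = 54
  a_35 = 117;  a_36 = 225;  a_37 = 195;  a_38 = 250;  a_39 = 51;  a_40 = 116
  a_41 = 56;  a_42 = 97;  a_43 = 143;  a_44 = 201;  a_45 = 226;  a_46 = 21
  a_47 = 230;  a_48 = 24;  a_49 = 139;  a_50 = 161;  a_51 = 193;  a_52 = 88
  a_53 = 79;  a_54 = 222;  a_55 = 62;  a_56 = 233;  a_57 = 237;  a_58 = 143
  a_59 = 198;  a_60 = 183;  a_61 = 180;  a_62 = 216;  a_63 = 153;  a_64 = 119
  a_65 = 197;  a_66 = 234;  a_67 = 213;  a_68 = 46;  a_69 = 108;  a_70 = 255
  a_71 = 25;  a_72 = 41;  a_73 = 60;  a_74 = 39;  a_75 = 26;  a_76 = 62
  a_77 = 221;  a_78 = 1;  a_79 = 227;  a_80 = 18;  a_81 = 99;  a_82 = 92
  a_83 = 88;  a_84 = 169;  a_85 = 135;  a_86 = 193;  a_87 = 170;  a_88 = 13
  a_89 = 102;  a_90 = 24;  a_91 = 107;  a_92 = 209;  a_93 = 169
a_94 = 22·169 + 46·209 + 166·107 + 169·24 + 31·102 = 168
a_95 = 22·168 + 46·169 + 166·209 + 169·107 + 31·24 = 223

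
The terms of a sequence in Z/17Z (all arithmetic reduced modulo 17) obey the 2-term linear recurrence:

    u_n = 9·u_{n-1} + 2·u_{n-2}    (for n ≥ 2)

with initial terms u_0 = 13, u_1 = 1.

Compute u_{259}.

u_2 = 9·1 + 2·13 = 1
u_3 = 9·1 + 2·1 = 11
u_4 = 9·11 + 2·1 = 16
u_5 = 9·16 + 2·11 = 13
u_6 = 9·13 + 2·16 = 13
u_7 = 9·13 + 2·13 = 7
u_8 = 9·7 + 2·13 = 4
u_9 = 9·4 + 2·7 = 16
u_10 = 9·16 + 2·4 = 16
u_11 = 9·16 + 2·16 = 6
u_12 = 9·6 + 2·16 = 1
u_13 = 9·1 + 2·6 = 4
u_14 = 9·4 + 2·1 = 4
u_15 = 9·4 + 2·4 = 10
u_16 = 9·10 + 2·4 = 13
u_17 = 9·13 + 2·10 = 1
(u_16, u_17) = (13, 1) = (u_0, u_1), so the sequence has period 16.
259 ≡ 3 (mod 16), hence u_259 = u_3 = 11.

11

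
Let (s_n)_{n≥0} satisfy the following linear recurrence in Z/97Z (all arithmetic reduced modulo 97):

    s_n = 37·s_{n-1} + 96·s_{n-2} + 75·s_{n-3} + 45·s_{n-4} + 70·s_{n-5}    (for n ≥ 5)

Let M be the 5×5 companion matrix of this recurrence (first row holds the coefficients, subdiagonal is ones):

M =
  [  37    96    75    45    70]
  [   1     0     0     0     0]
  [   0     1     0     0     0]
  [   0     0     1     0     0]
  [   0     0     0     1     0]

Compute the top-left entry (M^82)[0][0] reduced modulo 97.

(M^82)[0][0] is the top entry after applying M 82 times to the unit state (1, 0, 0, 0, 0). Equivalently it is h_{86} for the auxiliary sequence (h_n) obeying the same recurrence with h_4 = 1 and h_i = 0 for 0 ≤ i < 4:
h_5 = 37·1 + 96·0 + 75·0 + 45·0 + 70·0 = 37
h_6 = 37·37 + 96·1 + 75·0 + 45·0 + 70·0 = 10
h_7 = 37·10 + 96·37 + 75·1 + 45·0 + 70·0 = 20
h_8 = 37·20 + 96·10 + 75·37 + 45·1 + 70·0 = 58
h_9 = 37·58 + 96·20 + 75·10 + 45·37 + 70·1 = 52
h_10 = 37·52 + 96·58 + 75·20 + 45·10 + 70·37 = 4
h_11 = 37·4 + 96·52 + 75·58 + 45·20 + 70·10 = 32
h_12 = 37·32 + 96·4 + 75·52 + 45·58 + 70·20 = 69
h_13 = 37·69 + 96·32 + 75·4 + 45·52 + 70·58 = 6
h_14 = 37·6 + 96·69 + 75·32 + 45·4 + 70·52 = 68
h_15 = 37·68 + 96·6 + 75·69 + 45·32 + 70·4 = 93
h_16 = 37·93 + 96·68 + 75·6 + 45·69 + 70·32 = 50
h_17 = 37·50 + 96·93 + 75·68 + 45·6 + 70·69 = 26
h_18 = 37·26 + 96·50 + 75·93 + 45·68 + 70·6 = 18
h_19 = 37·18 + 96·26 + 75·50 + 45·93 + 70·68 = 46
h_20 = 37·46 + 96·18 + 75·26 + 45·50 + 70·93 = 75
h_21 = 37·75 + 96·46 + 75·18 + 45·26 + 70·50 = 19
h_22 = 37·19 + 96·75 + 75·46 + 45·18 + 70·26 = 15
h_23 = 37·15 + 96·19 + 75·75 + 45·46 + 70·18 = 82
h_24 = 37·82 + 96·15 + 75·19 + 45·75 + 70·46 = 78
h_25 = 37·78 + 96·82 + 75·15 + 45·19 + 70·75 = 43
h_26 = 37·43 + 96·78 + 75·82 + 45·15 + 70·19 = 65
h_27 = 37·65 + 96·43 + 75·78 + 45·82 + 70·15 = 51
h_28 = 37·51 + 96·65 + 75·43 + 45·78 + 70·82 = 38
h_29 = 37·38 + 96·51 + 75·65 + 45·43 + 70·78 = 45
h_30 = 37·45 + 96·38 + 75·51 + 45·65 + 70·43 = 38
h_31 = 37·38 + 96·45 + 75·38 + 45·51 + 70·65 = 95
h_32 = 37·95 + 96·38 + 75·45 + 45·38 + 70·51 = 7
h_33 = 37·7 + 96·95 + 75·38 + 45·45 + 70·38 = 36
h_34 = 37·36 + 96·7 + 75·95 + 45·38 + 70·45 = 21
h_35 = 37·21 + 96·36 + 75·7 + 45·95 + 70·38 = 53
h_36 = 37·53 + 96·21 + 75·36 + 45·7 + 70·95 = 62
h_37 = 37·62 + 96·53 + 75·21 + 45·36 + 70·7 = 9
h_38 = 37·9 + 96·62 + 75·53 + 45·21 + 70·36 = 48
h_39 = 37·48 + 96·9 + 75·62 + 45·53 + 70·21 = 87
h_40 = 37·87 + 96·48 + 75·9 + 45·62 + 70·53 = 64
h_41 = 37·64 + 96·87 + 75·48 + 45·9 + 70·62 = 53
h_42 = 37·53 + 96·64 + 75·87 + 45·48 + 70·9 = 57
h_43 = 37·57 + 96·53 + 75·64 + 45·87 + 70·48 = 66
h_44 = 37·66 + 96·57 + 75·53 + 45·64 + 70·87 = 4
h_45 = 37·4 + 96·66 + 75·57 + 45·53 + 70·64 = 67
h_46 = 37·67 + 96·4 + 75·66 + 45·57 + 70·53 = 23
h_47 = 37·23 + 96·67 + 75·4 + 45·66 + 70·57 = 90
h_48 = 37·90 + 96·23 + 75·67 + 45·4 + 70·66 = 37
h_49 = 37·37 + 96·90 + 75·23 + 45·67 + 70·4 = 91
h_50 = 37·91 + 96·37 + 75·90 + 45·23 + 70·67 = 91
h_51 = 37·91 + 96·91 + 75·37 + 45·90 + 70·23 = 71
h_52 = 37·71 + 96·91 + 75·91 + 45·37 + 70·90 = 60
h_53 = 37·60 + 96·71 + 75·91 + 45·91 + 70·37 = 42
h_54 = 37·42 + 96·60 + 75·71 + 45·91 + 70·91 = 18
h_55 = 37·18 + 96·42 + 75·60 + 45·71 + 70·91 = 42
h_56 = 37·42 + 96·18 + 75·42 + 45·60 + 70·71 = 37
h_57 = 37·37 + 96·42 + 75·18 + 45·42 + 70·60 = 37
h_58 = 37·37 + 96·37 + 75·42 + 45·18 + 70·42 = 84
h_59 = 37·84 + 96·37 + 75·37 + 45·42 + 70·18 = 72
h_60 = 37·72 + 96·84 + 75·37 + 45·37 + 70·42 = 66
h_61 = 37·66 + 96·72 + 75·84 + 45·37 + 70·37 = 24
h_62 = 37·24 + 96·66 + 75·72 + 45·84 + 70·37 = 79
h_63 = 37·79 + 96·24 + 75·66 + 45·72 + 70·84 = 91
h_64 = 37·91 + 96·79 + 75·24 + 45·66 + 70·72 = 3
h_65 = 37·3 + 96·91 + 75·79 + 45·24 + 70·66 = 5
h_66 = 37·5 + 96·3 + 75·91 + 45·79 + 70·24 = 20
h_67 = 37·20 + 96·5 + 75·3 + 45·91 + 70·79 = 12
h_68 = 37·12 + 96·20 + 75·5 + 45·3 + 70·91 = 29
h_69 = 37·29 + 96·12 + 75·20 + 45·5 + 70·3 = 86
h_70 = 37·86 + 96·29 + 75·12 + 45·20 + 70·5 = 65
h_71 = 37·65 + 96·86 + 75·29 + 45·12 + 70·20 = 32
h_72 = 37·32 + 96·65 + 75·86 + 45·29 + 70·12 = 14
h_73 = 37·14 + 96·32 + 75·65 + 45·86 + 70·29 = 9
h_74 = 37·9 + 96·14 + 75·32 + 45·65 + 70·86 = 24
h_75 = 37·24 + 96·9 + 75·14 + 45·32 + 70·65 = 62
h_76 = 37·62 + 96·24 + 75·9 + 45·14 + 70·32 = 92
h_77 = 37·92 + 96·62 + 75·24 + 45·9 + 70·14 = 28
h_78 = 37·28 + 96·92 + 75·62 + 45·24 + 70·9 = 29
h_79 = 37·29 + 96·28 + 75·92 + 45·62 + 70·24 = 96
h_80 = 37·96 + 96·29 + 75·28 + 45·92 + 70·62 = 38
h_81 = 37·38 + 96·96 + 75·29 + 45·28 + 70·92 = 30
h_82 = 37·30 + 96·38 + 75·96 + 45·29 + 70·28 = 91
h_83 = 37·91 + 96·30 + 75·38 + 45·96 + 70·29 = 24
h_84 = 37·24 + 96·91 + 75·30 + 45·38 + 70·96 = 31
h_85 = 37·31 + 96·24 + 75·91 + 45·30 + 70·38 = 27
h_86 = 37·27 + 96·31 + 75·24 + 45·91 + 70·30 = 39

39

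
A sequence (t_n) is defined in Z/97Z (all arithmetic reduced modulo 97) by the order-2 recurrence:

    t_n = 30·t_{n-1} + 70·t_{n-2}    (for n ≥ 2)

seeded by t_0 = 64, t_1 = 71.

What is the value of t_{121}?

10

t_2 = 30·71 + 70·64 = 14
t_3 = 30·14 + 70·71 = 55
t_4 = 30·55 + 70·14 = 11
t_5 = 30·11 + 70·55 = 9
t_6 = 30·9 + 70·11 = 70
t_7 = 30·70 + 70·9 = 14
t_8 = 30·14 + 70·70 = 82
t_9 = 30·82 + 70·14 = 45
t_10 = 30·45 + 70·82 = 9
t_11 = 30·9 + 70·45 = 25
t_12 = 30·25 + 70·9 = 22
t_13 = 30·22 + 70·25 = 82
t_14 = 30·82 + 70·22 = 23
t_15 = 30·23 + 70·82 = 28
t_16 = 30·28 + 70·23 = 25
t_17 = 30·25 + 70·28 = 91
t_18 = 30·91 + 70·25 = 18
t_19 = 30·18 + 70·91 = 23
t_20 = 30·23 + 70·18 = 10
t_21 = 30·10 + 70·23 = 67
t_22 = 30·67 + 70·10 = 91
t_23 = 30·91 + 70·67 = 48
t_24 = 30·48 + 70·91 = 50
t_25 = 30·50 + 70·48 = 10
t_26 = 30·10 + 70·50 = 17
t_27 = 30·17 + 70·10 = 46
t_28 = 30·46 + 70·17 = 48
t_29 = 30·48 + 70·46 = 4
t_30 = 30·4 + 70·48 = 85
t_31 = 30·85 + 70·4 = 17
t_32 = 30·17 + 70·85 = 58
t_33 = 30·58 + 70·17 = 20
t_34 = 30·20 + 70·58 = 4
t_35 = 30·4 + 70·20 = 65
t_36 = 30·65 + 70·4 = 96
t_37 = 30·96 + 70·65 = 58
t_38 = 30·58 + 70·96 = 21
t_39 = 30·21 + 70·58 = 34
t_40 = 30·34 + 70·21 = 65
t_41 = 30·65 + 70·34 = 62
t_42 = 30·62 + 70·65 = 8
t_43 = 30·8 + 70·62 = 21
t_44 = 30·21 + 70·8 = 26
t_45 = 30·26 + 70·21 = 19
t_46 = 30·19 + 70·26 = 62
t_47 = 30·62 + 70·19 = 86
t_48 = 30·86 + 70·62 = 33
t_49 = 30·33 + 70·86 = 26
t_50 = 30·26 + 70·33 = 83
t_51 = 30·83 + 70·26 = 42
t_52 = 30·42 + 70·83 = 86
t_53 = 30·86 + 70·42 = 88
t_54 = 30·88 + 70·86 = 27
t_55 = 30·27 + 70·88 = 83
t_56 = 30·83 + 70·27 = 15
t_57 = 30·15 + 70·83 = 52
t_58 = 30·52 + 70·15 = 88
t_59 = 30·88 + 70·52 = 72
t_60 = 30·72 + 70·88 = 75
t_61 = 30·75 + 70·72 = 15
t_62 = 30·15 + 70·75 = 74
t_63 = 30·74 + 70·15 = 69
t_64 = 30·69 + 70·74 = 72
t_65 = 30·72 + 70·69 = 6
t_66 = 30·6 + 70·72 = 79
t_67 = 30·79 + 70·6 = 74
t_68 = 30·74 + 70·79 = 87
t_69 = 30·87 + 70·74 = 30
t_70 = 30·30 + 70·87 = 6
t_71 = 30·6 + 70·30 = 49
t_72 = 30·49 + 70·6 = 47
t_73 = 30·47 + 70·49 = 87
t_74 = 30·87 + 70·47 = 80
t_75 = 30·80 + 70·87 = 51
t_76 = 30·51 + 70·80 = 49
t_77 = 30·49 + 70·51 = 93
t_78 = 30·93 + 70·49 = 12
t_79 = 30·12 + 70·93 = 80
t_80 = 30·80 + 70·12 = 39
t_81 = 30·39 + 70·80 = 77
t_82 = 30·77 + 70·39 = 93
t_83 = 30·93 + 70·77 = 32
t_84 = 30·32 + 70·93 = 1
t_85 = 30·1 + 70·32 = 39
t_86 = 30·39 + 70·1 = 76
t_87 = 30·76 + 70·39 = 63
t_88 = 30·63 + 70·76 = 32
t_89 = 30·32 + 70·63 = 35
t_90 = 30·35 + 70·32 = 89
t_91 = 30·89 + 70·35 = 76
t_92 = 30·76 + 70·89 = 71
t_93 = 30·71 + 70·76 = 78
t_94 = 30·78 + 70·71 = 35
t_95 = 30·35 + 70·78 = 11
t_96 = 30·11 + 70·35 = 64
t_97 = 30·64 + 70·11 = 71
t_98 = 30·71 + 70·64 = 14
t_99 = 30·14 + 70·71 = 55
t_100 = 30·55 + 70·14 = 11
t_101 = 30·11 + 70·55 = 9
t_102 = 30·9 + 70·11 = 70
t_103 = 30·70 + 70·9 = 14
t_104 = 30·14 + 70·70 = 82
t_105 = 30·82 + 70·14 = 45
t_106 = 30·45 + 70·82 = 9
t_107 = 30·9 + 70·45 = 25
t_108 = 30·25 + 70·9 = 22
t_109 = 30·22 + 70·25 = 82
t_110 = 30·82 + 70·22 = 23
t_111 = 30·23 + 70·82 = 28
t_112 = 30·28 + 70·23 = 25
t_113 = 30·25 + 70·28 = 91
t_114 = 30·91 + 70·25 = 18
t_115 = 30·18 + 70·91 = 23
t_116 = 30·23 + 70·18 = 10
t_117 = 30·10 + 70·23 = 67
t_118 = 30·67 + 70·10 = 91
t_119 = 30·91 + 70·67 = 48
t_120 = 30·48 + 70·91 = 50
t_121 = 30·50 + 70·48 = 10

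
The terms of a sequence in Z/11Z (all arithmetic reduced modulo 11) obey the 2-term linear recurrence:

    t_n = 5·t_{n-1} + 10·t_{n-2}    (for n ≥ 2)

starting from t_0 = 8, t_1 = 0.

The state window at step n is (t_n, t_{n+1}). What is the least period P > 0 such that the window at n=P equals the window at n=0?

n=0: window = (8, 0)
n=1: window = (0, 3)
n=2: window = (3, 4)
n=3: window = (4, 6)
n=4: window = (6, 4)
n=5: window = (4, 3)
n=6: window = (3, 0)
n=7: window = (0, 8)
n=8: window = (8, 7)
n=9: window = (7, 5)
n=10: window = (5, 7)
n=11: window = (7, 8)
n=12: window = (8, 0)
window at n=12 equals window at n=0 → period = 12

12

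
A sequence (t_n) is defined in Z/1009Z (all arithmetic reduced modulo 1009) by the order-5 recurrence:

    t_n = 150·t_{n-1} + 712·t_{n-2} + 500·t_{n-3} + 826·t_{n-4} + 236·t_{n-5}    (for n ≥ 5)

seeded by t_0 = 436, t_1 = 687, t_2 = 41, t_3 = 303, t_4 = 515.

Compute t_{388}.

t_5 = 150·515 + 712·303 + 500·41 + 826·687 + 236·436 = 69
t_6 = 150·69 + 712·515 + 500·303 + 826·41 + 236·687 = 66
t_7 = 150·66 + 712·69 + 500·515 + 826·303 + 236·41 = 343
t_8 = 150·343 + 712·66 + 500·69 + 826·515 + 236·303 = 224
t_9 = 150·224 + 712·343 + 500·66 + 826·69 + 236·515 = 994
t_10 = 150·994 + 712·224 + 500·343 + 826·66 + 236·69 = 983
Continuing the recurrence:
  t_11 = 786;  t_12 = 674;  t_13 = 68;  t_14 = 422;  t_15 = 78;  t_16 = 682
  t_17 = 866;  t_18 = 14;  t_19 = 695;  t_20 = 896;  t_21 = 17;  t_22 = 205
  t_23 = 706;  t_24 = 90;  t_25 = 646;  t_26 = 193;  t_27 = 43;  t_28 = 513
  t_29 = 134;  t_30 = 322;  t_31 = 990;  t_32 = 820;  t_33 = 751;  t_34 = 811
  t_35 = 616;  t_36 = 850;  t_37 = 517;  t_38 = 483;  t_39 = 807;  t_40 = 918
  t_41 = 323;  t_42 = 28;  t_43 = 606;  t_44 = 166;  t_45 = 313;  t_46 = 440
  t_47 = 181;  t_48 = 132;  t_49 = 446;  t_50 = 554;  t_51 = 581;  t_52 = 714
  t_53 = 646;  t_54 = 623;  t_55 = 489;  t_56 = 838;  t_57 = 202;  t_58 = 794
  t_59 = 877;  t_60 = 151;  t_61 = 130;  t_62 = 715;  t_63 = 512;  t_64 = 821
  t_65 = 399;  t_66 = 100;  t_67 = 639;  t_68 = 133;  t_69 = 906;  t_70 = 380
  t_71 = 214;  t_72 = 259;  t_73 = 612;  t_74 = 786;  t_75 = 119;  t_76 = 687
  t_77 = 181;  t_78 = 249;  t_79 = 438;  t_80 = 754;  t_81 = 417;  t_82 = 275
  t_83 = 581;  t_84 = 768;  t_85 = 156;  t_86 = 703;  t_87 = 113;  t_88 = 784
  t_89 = 1001;  t_90 = 22;  t_91 = 63;  t_92 = 165;  t_93 = 718;  t_94 = 534
  t_95 = 530;  t_96 = 217;  t_97 = 245;  t_98 = 273;  t_99 = 783;  t_100 = 60
  t_101 = 46;  t_102 = 985;  t_103 = 471;  t_104 = 138;  t_105 = 680;  t_106 = 990
  t_107 = 367;  t_108 = 257;  t_109 = 718;  t_110 = 453;  t_111 = 351;  t_112 = 873
  t_113 = 841;  t_114 = 775;  t_115 = 570;  t_116 = 129;  t_117 = 102;  t_118 = 803
  t_119 = 167;  t_120 = 940;  t_121 = 179;  t_122 = 903;  t_123 = 898;  t_124 = 985
  t_125 = 983;  t_126 = 289;  t_127 = 63;  t_128 = 812;  t_129 = 487;  t_130 = 109
  t_131 = 407;  t_132 = 216;  t_133 = 929;  t_134 = 353;  t_135 = 747;  t_136 = 526
  t_137 = 275;  t_138 = 492;  t_139 = 941;  t_140 = 670;  t_141 = 583;  t_142 = 854
  t_143 = 779;  t_144 = 919;  t_145 = 489;  t_146 = 692;  t_147 = 806;  t_148 = 986
  t_149 = 513;  t_150 = 310;  t_151 = 362;  t_152 = 474;  t_153 = 108;  t_154 = 689
  t_155 = 380;  t_156 = 912;  t_157 = 436;  t_158 = 981;  t_159 = 673;  t_160 = 827
  t_161 = 208;  t_162 = 49;  t_163 = 264;  t_164 = 319;  t_165 = 709;  t_166 = 90
  t_167 = 345;  t_168 = 27;  t_169 = 85;  t_170 = 160;  t_171 = 630;  t_172 = 483
  t_173 = 553;  t_174 = 92;  t_175 = 412;  t_176 = 964;  t_177 = 305;  t_178 = 412
  t_179 = 976;  t_180 = 492;  t_181 = 177;  t_182 = 761;  t_183 = 189;  t_184 = 863
  t_185 = 750;  t_186 = 512;  t_187 = 725;  t_188 = 417;  t_189 = 131;  t_190 = 563
  t_191 = 40;  t_192 = 87;  t_193 = 932;  t_194 = 299;  t_195 = 661;  t_196 = 681
  t_197 = 155;  t_198 = 911;  t_199 = 323;  t_200 = 773;  t_201 = 452;  t_202 = 756
  t_203 = 899;  t_204 = 457;  t_205 = 775;  t_206 = 799;  t_207 = 904;  t_208 = 640
  t_209 = 320;  t_210 = 516;  t_211 = 594;  t_212 = 362;  t_213 = 328;  t_214 = 825
  t_215 = 446;  t_216 = 282;  t_217 = 650;  t_218 = 730;  t_219 = 11;  t_220 = 32
  t_221 = 336;  t_222 = 621;  t_223 = 23;  t_224 = 906;  t_225 = 195;  t_226 = 670
  t_227 = 244;  t_228 = 756;  t_229 = 122;  t_230 = 618;  t_231 = 47;  t_232 = 495
  t_233 = 701;  t_234 = 251;  t_235 = 292;  t_236 = 118;  t_237 = 617;  t_238 = 127
  t_239 = 492;  t_240 = 407;  t_241 = 317;  t_242 = 414;  t_243 = 397;  t_244 = 508
  t_245 = 523;  t_246 = 8;  t_247 = 815;  t_248 = 700;  t_249 = 96;  t_250 = 976
  t_251 = 778;  t_252 = 617;  t_253 = 688;  t_254 = 640;  t_255 = 561;  t_256 = 13
  t_257 = 484;  t_258 = 977;  t_259 = 166;  t_260 = 803;  t_261 = 923;  t_262 = 121
  t_263 = 635;  t_264 = 359;  t_265 = 840;  t_266 = 819;  t_267 = 536;  t_268 = 278
  t_269 = 23;  t_270 = 132;  t_271 = 969;  t_272 = 549;  t_273 = 658;  t_274 = 846
  t_275 = 268;  t_276 = 968;  t_277 = 317;  t_278 = 469;  t_279 = 368;  t_280 = 871
  t_281 = 493;  t_282 = 356;  t_283 = 381;  t_284 = 257;  t_285 = 786;  t_286 = 751
  t_287 = 812;  t_288 = 659;  t_289 = 668;  t_290 = 345;  t_291 = 613;  t_292 = 1
  t_293 = 662;  t_294 = 561;  t_295 = 555;  t_296 = 626;  t_297 = 872;  t_298 = 490
  t_299 = 943;  t_300 = 346;  t_301 = 953;  t_302 = 212;  t_303 = 36;  t_304 = 9
  t_305 = 888;  t_306 = 660;  t_307 = 252;  t_308 = 19;  t_309 = 762;  t_310 = 565
  t_311 = 787;  t_312 = 793;  t_313 = 461;  t_314 = 866;  t_315 = 427;  t_316 = 268
  t_317 = 161;  t_318 = 409;  t_319 = 329;  t_320 = 574;  t_321 = 656;  t_322 = 76
  t_323 = 643;  t_324 = 141;  t_325 = 639;  t_326 = 782;  t_327 = 193;  t_328 = 990
  t_329 = 972;  t_330 = 364;  t_331 = 495;  t_332 = 703;  t_333 = 453;  t_334 = 36
  t_335 = 743;  t_336 = 621;  t_337 = 731;  t_338 = 496;  t_339 = 969;  t_340 = 454
  t_341 = 730;  t_342 = 86;  t_343 = 152;  t_344 = 333;  t_345 = 171;  t_346 = 878
  t_347 = 760;  t_348 = 441;  t_349 = 818;  t_350 = 164;  t_351 = 661;  t_352 = 122
  t_353 = 634;  t_354 = 479;  t_355 = 526;  t_356 = 860;  t_357 = 941;  t_358 = 825
  t_359 = 467;  t_360 = 950;  t_361 = 71;  t_362 = 813;  t_363 = 1000;  t_364 = 472
  t_365 = 15;  t_366 = 1000;  t_367 = 939;  t_368 = 974;  t_369 = 625;  t_370 = 675
  t_371 = 630;  t_372 = 664;  t_373 = 221;  t_374 = 360;  t_375 = 124;  t_376 = 916
  t_377 = 296;  t_378 = 226;  t_379 = 98;  t_380 = 601;  t_381 = 55;  t_382 = 79
  t_383 = 465;  t_384 = 49;  t_385 = 156;  t_386 = 737
t_387 = 150·737 + 712·156 + 500·49 + 826·465 + 236·79 = 69
t_388 = 150·69 + 712·737 + 500·156 + 826·49 + 236·465 = 504

504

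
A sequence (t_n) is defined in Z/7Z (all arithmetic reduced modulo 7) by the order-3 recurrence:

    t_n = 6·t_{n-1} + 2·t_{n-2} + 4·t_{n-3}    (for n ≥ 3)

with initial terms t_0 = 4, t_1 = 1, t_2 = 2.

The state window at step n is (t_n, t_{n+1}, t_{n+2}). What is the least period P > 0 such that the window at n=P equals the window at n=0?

n=0: window = (4, 1, 2)
n=1: window = (1, 2, 2)
n=2: window = (2, 2, 6)
n=3: window = (2, 6, 6)
n=4: window = (6, 6, 0)
n=5: window = (6, 0, 1)
n=6: window = (0, 1, 2)
n=7: window = (1, 2, 0)
n=8: window = (2, 0, 1)
n=9: window = (0, 1, 0)
n=10: window = (1, 0, 2)
n=11: window = (0, 2, 2)
n=12: window = (2, 2, 2)
n=13: window = (2, 2, 3)
n=14: window = (2, 3, 2)
n=15: window = (3, 2, 5)
n=16: window = (2, 5, 4)
n=17: window = (5, 4, 0)
n=18: window = (4, 0, 0)
n=19: window = (0, 0, 2)
n=20: window = (0, 2, 5)
n=21: window = (2, 5, 6)
n=22: window = (5, 6, 5)
n=23: window = (6, 5, 6)
n=24: window = (5, 6, 0)
n=25: window = (6, 0, 4)
n=26: window = (0, 4, 6)
n=27: window = (4, 6, 2)
n=28: window = (6, 2, 5)
n=29: window = (2, 5, 2)
n=30: window = (5, 2, 2)
n=31: window = (2, 2, 1)
n=32: window = (2, 1, 4)
n=33: window = (1, 4, 6)
n=34: window = (4, 6, 6)
n=35: window = (6, 6, 1)
n=36: window = (6, 1, 0)
n=37: window = (1, 0, 5)
n=38: window = (0, 5, 6)
n=39: window = (5, 6, 4)
n=40: window = (6, 4, 0)
…
n=169: window = (1, 4, 4)
n=170: window = (4, 4, 1)
n=171: window = (4, 1, 2)
window at n=171 equals window at n=0 → period = 171

171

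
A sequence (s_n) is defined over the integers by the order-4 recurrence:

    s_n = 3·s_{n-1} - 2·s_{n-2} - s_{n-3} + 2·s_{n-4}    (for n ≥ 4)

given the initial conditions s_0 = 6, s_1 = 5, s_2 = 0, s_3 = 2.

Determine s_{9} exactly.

838

s_4 = 3·2 + -2·0 + -1·5 + 2·6 = 13
s_5 = 3·13 + -2·2 + -1·0 + 2·5 = 45
s_6 = 3·45 + -2·13 + -1·2 + 2·0 = 107
s_7 = 3·107 + -2·45 + -1·13 + 2·2 = 222
s_8 = 3·222 + -2·107 + -1·45 + 2·13 = 433
s_9 = 3·433 + -2·222 + -1·107 + 2·45 = 838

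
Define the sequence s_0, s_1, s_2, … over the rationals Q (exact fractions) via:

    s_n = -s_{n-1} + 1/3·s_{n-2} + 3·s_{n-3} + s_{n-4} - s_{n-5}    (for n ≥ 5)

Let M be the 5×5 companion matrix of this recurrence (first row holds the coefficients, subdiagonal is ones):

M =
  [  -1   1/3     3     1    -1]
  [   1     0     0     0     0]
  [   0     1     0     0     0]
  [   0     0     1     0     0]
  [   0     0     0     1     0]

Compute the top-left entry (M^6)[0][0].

1/27

(M^6)[0][0] is the top entry after applying M 6 times to the unit state (1, 0, 0, 0, 0). Equivalently it is h_{10} for the auxiliary sequence (h_n) obeying the same recurrence with h_4 = 1 and h_i = 0 for 0 ≤ i < 4:
h_5 = -1·1 + 1/3·0 + 3·0 + 1·0 + -1·0 = -1
h_6 = -1·-1 + 1/3·1 + 3·0 + 1·0 + -1·0 = 4/3
h_7 = -1·4/3 + 1/3·-1 + 3·1 + 1·0 + -1·0 = 4/3
h_8 = -1·4/3 + 1/3·4/3 + 3·-1 + 1·1 + -1·0 = -26/9
h_9 = -1·-26/9 + 1/3·4/3 + 3·4/3 + 1·-1 + -1·1 = 16/3
h_10 = -1·16/3 + 1/3·-26/9 + 3·4/3 + 1·4/3 + -1·-1 = 1/27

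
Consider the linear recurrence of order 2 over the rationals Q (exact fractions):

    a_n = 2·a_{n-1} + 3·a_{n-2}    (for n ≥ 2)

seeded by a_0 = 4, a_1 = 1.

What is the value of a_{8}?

a_2 = 2·1 + 3·4 = 14
a_3 = 2·14 + 3·1 = 31
a_4 = 2·31 + 3·14 = 104
a_5 = 2·104 + 3·31 = 301
a_6 = 2·301 + 3·104 = 914
a_7 = 2·914 + 3·301 = 2731
a_8 = 2·2731 + 3·914 = 8204

8204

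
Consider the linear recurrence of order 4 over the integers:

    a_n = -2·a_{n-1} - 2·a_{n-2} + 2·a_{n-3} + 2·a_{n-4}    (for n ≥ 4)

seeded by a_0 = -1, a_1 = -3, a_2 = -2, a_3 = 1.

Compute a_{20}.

27296

a_4 = -2·1 + -2·-2 + 2·-3 + 2·-1 = -6
a_5 = -2·-6 + -2·1 + 2·-2 + 2·-3 = 0
a_6 = -2·0 + -2·-6 + 2·1 + 2·-2 = 10
a_7 = -2·10 + -2·0 + 2·-6 + 2·1 = -30
a_8 = -2·-30 + -2·10 + 2·0 + 2·-6 = 28
a_9 = -2·28 + -2·-30 + 2·10 + 2·0 = 24
a_10 = -2·24 + -2·28 + 2·-30 + 2·10 = -144
a_11 = -2·-144 + -2·24 + 2·28 + 2·-30 = 236
a_12 = -2·236 + -2·-144 + 2·24 + 2·28 = -80
a_13 = -2·-80 + -2·236 + 2·-144 + 2·24 = -552
a_14 = -2·-552 + -2·-80 + 2·236 + 2·-144 = 1448
a_15 = -2·1448 + -2·-552 + 2·-80 + 2·236 = -1480
a_16 = -2·-1480 + -2·1448 + 2·-552 + 2·-80 = -1200
a_17 = -2·-1200 + -2·-1480 + 2·1448 + 2·-552 = 7152
a_18 = -2·7152 + -2·-1200 + 2·-1480 + 2·1448 = -11968
a_19 = -2·-11968 + -2·7152 + 2·-1200 + 2·-1480 = 4272
a_20 = -2·4272 + -2·-11968 + 2·7152 + 2·-1200 = 27296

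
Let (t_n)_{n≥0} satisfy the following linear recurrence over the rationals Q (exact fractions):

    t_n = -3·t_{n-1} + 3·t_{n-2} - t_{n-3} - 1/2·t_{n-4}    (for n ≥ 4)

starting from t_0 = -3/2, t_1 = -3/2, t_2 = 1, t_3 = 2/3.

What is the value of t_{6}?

t_4 = -3·2/3 + 3·1 + -1·-3/2 + -1/2·-3/2 = 13/4
t_5 = -3·13/4 + 3·2/3 + -1·1 + -1/2·-3/2 = -8
t_6 = -3·-8 + 3·13/4 + -1·2/3 + -1/2·1 = 391/12

391/12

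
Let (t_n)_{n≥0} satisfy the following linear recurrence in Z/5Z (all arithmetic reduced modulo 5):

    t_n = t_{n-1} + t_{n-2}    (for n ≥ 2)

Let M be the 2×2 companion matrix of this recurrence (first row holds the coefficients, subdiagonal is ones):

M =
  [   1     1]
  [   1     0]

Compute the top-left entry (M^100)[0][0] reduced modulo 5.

1

(M^100)[0][0] is the top entry after applying M 100 times to the unit state (1, 0). Equivalently it is h_{101} for the auxiliary sequence (h_n) obeying the same recurrence with h_1 = 1 and h_i = 0 for 0 ≤ i < 1:
h_2 = 1·1 + 1·0 = 1
h_3 = 1·1 + 1·1 = 2
h_4 = 1·2 + 1·1 = 3
h_5 = 1·3 + 1·2 = 0
h_6 = 1·0 + 1·3 = 3
h_7 = 1·3 + 1·0 = 3
h_8 = 1·3 + 1·3 = 1
h_9 = 1·1 + 1·3 = 4
h_10 = 1·4 + 1·1 = 0
h_11 = 1·0 + 1·4 = 4
h_12 = 1·4 + 1·0 = 4
h_13 = 1·4 + 1·4 = 3
h_14 = 1·3 + 1·4 = 2
h_15 = 1·2 + 1·3 = 0
h_16 = 1·0 + 1·2 = 2
h_17 = 1·2 + 1·0 = 2
h_18 = 1·2 + 1·2 = 4
h_19 = 1·4 + 1·2 = 1
h_20 = 1·1 + 1·4 = 0
h_21 = 1·0 + 1·1 = 1
(h_20, h_21) = (0, 1) = (h_0, h_1), so the sequence has period 20.
101 ≡ 1 (mod 20), hence h_101 = h_1 = 1.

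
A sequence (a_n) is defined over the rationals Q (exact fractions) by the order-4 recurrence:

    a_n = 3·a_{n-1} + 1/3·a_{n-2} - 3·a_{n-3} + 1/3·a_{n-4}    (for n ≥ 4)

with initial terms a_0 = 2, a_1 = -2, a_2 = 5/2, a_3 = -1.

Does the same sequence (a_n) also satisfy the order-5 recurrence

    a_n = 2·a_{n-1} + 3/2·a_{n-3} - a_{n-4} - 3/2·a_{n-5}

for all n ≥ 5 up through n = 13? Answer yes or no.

Terms a_0..a_13: 2, -2, 5/2, -1, 9/2, 5, 61/3, 293/6, 1258/9, 6773/18, 27964/27, 76396/27, 1255733/162, 1718479/81
n=5: candidate gives 47/4, actual a_5 = 5 ✗

no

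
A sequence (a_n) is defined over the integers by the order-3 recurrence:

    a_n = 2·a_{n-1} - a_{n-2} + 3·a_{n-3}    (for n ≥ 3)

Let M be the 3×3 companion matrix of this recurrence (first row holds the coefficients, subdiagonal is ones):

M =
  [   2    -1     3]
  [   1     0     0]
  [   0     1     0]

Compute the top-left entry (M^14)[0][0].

(M^14)[0][0] is the top entry after applying M 14 times to the unit state (1, 0, 0). Equivalently it is h_{16} for the auxiliary sequence (h_n) obeying the same recurrence with h_2 = 1 and h_i = 0 for 0 ≤ i < 2:
h_3 = 2·1 + -1·0 + 3·0 = 2
h_4 = 2·2 + -1·1 + 3·0 = 3
h_5 = 2·3 + -1·2 + 3·1 = 7
h_6 = 2·7 + -1·3 + 3·2 = 17
h_7 = 2·17 + -1·7 + 3·3 = 36
h_8 = 2·36 + -1·17 + 3·7 = 76
h_9 = 2·76 + -1·36 + 3·17 = 167
h_10 = 2·167 + -1·76 + 3·36 = 366
h_11 = 2·366 + -1·167 + 3·76 = 793
h_12 = 2·793 + -1·366 + 3·167 = 1721
h_13 = 2·1721 + -1·793 + 3·366 = 3747
h_14 = 2·3747 + -1·1721 + 3·793 = 8152
h_15 = 2·8152 + -1·3747 + 3·1721 = 17720
h_16 = 2·17720 + -1·8152 + 3·3747 = 38529

38529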